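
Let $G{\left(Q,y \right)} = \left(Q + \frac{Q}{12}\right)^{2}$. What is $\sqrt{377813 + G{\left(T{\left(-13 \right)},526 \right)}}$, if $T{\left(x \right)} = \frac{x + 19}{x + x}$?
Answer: $\frac{\sqrt{6045009}}{4} \approx 614.67$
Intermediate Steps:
$T{\left(x \right)} = \frac{19 + x}{2 x}$
$G{\left(Q,y \right)} = \frac{169 Q^{2}}{144}$ ($G{\left(Q,y \right)} = \left(Q + Q \frac{1}{12}\right)^{2} = \left(Q + \frac{Q}{12}\right)^{2} = \left(\frac{13 Q}{12}\right)^{2} = \frac{169 Q^{2}}{144}$)
$\sqrt{377813 + G{\left(T{\left(-13 \right)},526 \right)}} = \sqrt{377813 + \frac{169 \left(\frac{19 - 13}{2 \left(-13\right)}\right)^{2}}{144}} = \sqrt{377813 + \frac{169 \left(\frac{1}{2} \left(- \frac{1}{13}\right) 6\right)^{2}}{144}} = \sqrt{377813 + \frac{169 \left(- \frac{3}{13}\right)^{2}}{144}} = \sqrt{377813 + \frac{169}{144} \cdot \frac{9}{169}} = \sqrt{377813 + \frac{1}{16}} = \sqrt{\frac{6045009}{16}} = \frac{\sqrt{6045009}}{4}$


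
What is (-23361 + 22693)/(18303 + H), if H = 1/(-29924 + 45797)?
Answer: -2650791/72630880 ≈ -0.036497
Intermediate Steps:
H = 1/15873 ≈ 6.3000e-5
(-23361 + 22693)/(18303 + H) = (-23361 + 22693)/(18303 + 1/15873) = -668/290523520/15873 = -668*15873/290523520 = -2650791/72630880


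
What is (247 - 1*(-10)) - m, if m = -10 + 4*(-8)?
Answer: 299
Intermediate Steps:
m = -42 (m = -10 - 32 = -42)
(247 - 1*(-10)) - m = (247 - 1*(-10)) - 1*(-42) = (247 + 10) + 42 = 257 + 42 = 299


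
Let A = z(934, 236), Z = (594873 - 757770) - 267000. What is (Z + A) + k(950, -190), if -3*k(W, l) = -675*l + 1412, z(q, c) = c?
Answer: -1418645/3 ≈ -4.7288e+5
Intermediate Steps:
k(W, l) = -1412/3 + 225*l (k(W, l) = -(-675*l + 1412)/3 = -(1412 - 675*l)/3 = -1412/3 + 225*l)
Z = -429897 (Z = -162897 - 267000 = -429897)
A = 236
(Z + A) + k(950, -190) = (-429897 + 236) + (-1412/3 + 225*(-190)) = -429661 + (-1412/3 - 42750) = -429661 - 129662/3 = -1418645/3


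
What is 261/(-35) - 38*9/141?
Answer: -16257/1645 ≈ -9.8827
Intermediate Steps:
261/(-35) - 38*9/141 = 261*(-1/35) - 342*1/141 = -261/35 - 114/47 = -16257/1645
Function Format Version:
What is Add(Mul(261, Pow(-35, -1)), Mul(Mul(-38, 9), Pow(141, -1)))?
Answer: Rational(-16257, 1645) ≈ -9.8827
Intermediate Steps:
Add(Mul(261, Pow(-35, -1)), Mul(Mul(-38, 9), Pow(141, -1))) = Add(Mul(261, Rational(-1, 35)), Mul(-342, Rational(1, 141))) = Add(Rational(-261, 35), Rational(-114, 47)) = Rational(-16257, 1645)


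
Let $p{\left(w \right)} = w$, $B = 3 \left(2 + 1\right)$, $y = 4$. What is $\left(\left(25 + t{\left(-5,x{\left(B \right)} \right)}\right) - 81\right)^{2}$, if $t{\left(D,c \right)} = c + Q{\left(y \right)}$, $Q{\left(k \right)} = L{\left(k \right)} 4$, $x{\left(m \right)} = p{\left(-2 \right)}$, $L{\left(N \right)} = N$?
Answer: $1764$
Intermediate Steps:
$B = 9$ ($B = 3 \cdot 3 = 9$)
$x{\left(m \right)} = -2$
$Q{\left(k \right)} = 4 k$ ($Q{\left(k \right)} = k 4 = 4 k$)
$t{\left(D,c \right)} = 16 + c$ ($t{\left(D,c \right)} = c + 4 \cdot 4 = c + 16 = 16 + c$)
$\left(\left(25 + t{\left(-5,x{\left(B \right)} \right)}\right) - 81\right)^{2} = \left(\left(25 + \left(16 - 2\right)\right) - 81\right)^{2} = \left(\left(25 + 14\right) - 81\right)^{2} = \left(39 - 81\right)^{2} = \left(-42\right)^{2} = 1764$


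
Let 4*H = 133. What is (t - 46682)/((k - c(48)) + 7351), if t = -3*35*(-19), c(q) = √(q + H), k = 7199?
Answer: -104031336/33872387 - 89374*√13/169361935 ≈ -3.0732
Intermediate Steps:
H = 133/4 (H = (¼)*133 = 133/4 ≈ 33.250)
c(q) = √(133/4 + q) (c(q) = √(q + 133/4) = √(133/4 + q))
t = 1995 (t = -105*(-19) = 1995)
(t - 46682)/((k - c(48)) + 7351) = (1995 - 46682)/((7199 - √(133 + 4*48)/2) + 7351) = -44687/((7199 - √(133 + 192)/2) + 7351) = -44687/((7199 - √325/2) + 7351) = -44687/((7199 - 5*√13/2) + 7351) = -44687/(14550 - 5*√13/2)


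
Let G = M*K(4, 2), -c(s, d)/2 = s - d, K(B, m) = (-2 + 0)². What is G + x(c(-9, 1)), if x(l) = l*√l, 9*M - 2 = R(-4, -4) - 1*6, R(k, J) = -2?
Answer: -8/3 + 40*√5 ≈ 86.776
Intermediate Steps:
K(B, m) = 4 (K(B, m) = (-2)² = 4)
c(s, d) = -2*s + 2*d (c(s, d) = -2*(s - d) = -2*s + 2*d)
M = -⅔ (M = 2/9 + (-2 - 1*6)/9 = 2/9 + (-2 - 6)/9 = 2/9 + (⅑)*(-8) = 2/9 - 8/9 = -⅔ ≈ -0.66667)
x(l) = l^(3/2)
G = -8/3 (G = -⅔*4 = -8/3 ≈ -2.6667)
G + x(c(-9, 1)) = -8/3 + (-2*(-9) + 2*1)^(3/2) = -8/3 + (18 + 2)^(3/2) = -8/3 + 20^(3/2) = -8/3 + 40*√5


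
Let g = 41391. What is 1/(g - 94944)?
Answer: -1/53553 ≈ -1.8673e-5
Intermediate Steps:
1/(g - 94944) = 1/(41391 - 94944) = 1/(-53553) = -1/53553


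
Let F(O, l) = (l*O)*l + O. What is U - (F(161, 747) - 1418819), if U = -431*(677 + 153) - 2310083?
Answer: -91088604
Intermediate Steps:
F(O, l) = O + O*l² (F(O, l) = (O*l)*l + O = O*l² + O = O + O*l²)
U = -2667813 (U = -431*830 - 2310083 = -357730 - 2310083 = -2667813)
U - (F(161, 747) - 1418819) = -2667813 - (161*(1 + 747²) - 1418819) = -2667813 - (161*(1 + 558009) - 1418819) = -2667813 - (161*558010 - 1418819) = -2667813 - (89839610 - 1418819) = -2667813 - 1*88420791 = -2667813 - 88420791 = -91088604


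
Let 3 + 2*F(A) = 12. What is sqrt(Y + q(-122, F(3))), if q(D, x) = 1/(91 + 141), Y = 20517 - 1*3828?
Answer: sqrt(224567242)/116 ≈ 129.19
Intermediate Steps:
Y = 16689 (Y = 20517 - 3828 = 16689)
F(A) = 9/2 (F(A) = -3/2 + (1/2)*12 = -3/2 + 6 = 9/2)
q(D, x) = 1/232
sqrt(Y + q(-122, F(3))) = sqrt(16689 + 1/232) = sqrt(3871849/232) = sqrt(224567242)/116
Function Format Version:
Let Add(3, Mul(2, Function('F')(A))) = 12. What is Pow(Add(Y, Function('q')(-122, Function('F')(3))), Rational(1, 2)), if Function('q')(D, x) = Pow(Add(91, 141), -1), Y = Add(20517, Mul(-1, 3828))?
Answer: Mul(Rational(1, 116), Pow(224567242, Rational(1, 2))) ≈ 129.19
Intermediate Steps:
Y = 16689 (Y = Add(20517, -3828) = 16689)
Function('F')(A) = Rational(9, 2) (Function('F')(A) = Add(Rational(-3, 2), Mul(Rational(1, 2), 12)) = Add(Rational(-3, 2), 6) = Rational(9, 2))
Function('q')(D, x) = Rational(1, 232) (Function('q')(D, x) = Pow(232, -1) = Rational(1, 232))
Pow(Add(Y, Function('q')(-122, Function('F')(3))), Rational(1, 2)) = Pow(Add(16689, Rational(1, 232)), Rational(1, 2)) = Pow(Rational(3871849, 232), Rational(1, 2)) = Mul(Rational(1, 116), Pow(224567242, Rational(1, 2)))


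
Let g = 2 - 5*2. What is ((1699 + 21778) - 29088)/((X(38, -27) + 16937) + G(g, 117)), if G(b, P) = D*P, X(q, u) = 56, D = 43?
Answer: -5611/22024 ≈ -0.25477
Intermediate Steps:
g = -8 (g = 2 - 10 = -8)
G(b, P) = 43*P
((1699 + 21778) - 29088)/((X(38, -27) + 16937) + G(g, 117)) = ((1699 + 21778) - 29088)/((56 + 16937) + 43*117) = (23477 - 29088)/(16993 + 5031) = -5611/22024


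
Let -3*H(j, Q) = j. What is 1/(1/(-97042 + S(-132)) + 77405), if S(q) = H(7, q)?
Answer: 291133/22535149862 ≈ 1.2919e-5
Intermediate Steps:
H(j, Q) = -j/3
S(q) = -7/3 (S(q) = -⅓*7 = -7/3)
1/(1/(-97042 + S(-132)) + 77405) = 1/(1/(-97042 - 7/3) + 77405) = 1/(1/(-291133/3) + 77405) = 1/(-3/291133 + 77405) = 1/(22535149862/291133) = 291133/22535149862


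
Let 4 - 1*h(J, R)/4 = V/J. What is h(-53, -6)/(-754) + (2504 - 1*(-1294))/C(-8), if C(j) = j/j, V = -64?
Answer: 75887542/19981 ≈ 3798.0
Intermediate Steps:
h(J, R) = 16 + 256/J (h(J, R) = 16 - (-256)/J = 16 + 256/J)
C(j) = 1
h(-53, -6)/(-754) + (2504 - 1*(-1294))/C(-8) = (16 + 256/(-53))/(-754) + (2504 - 1*(-1294))/1 = (16 + 256*(-1/53))*(-1/754) + (2504 + 1294)*1 = (16 - 256/53)*(-1/754) + 3798*1 = (592/53)*(-1/754) + 3798 = -296/19981 + 3798 = 75887542/19981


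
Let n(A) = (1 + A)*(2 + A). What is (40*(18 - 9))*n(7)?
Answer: 25920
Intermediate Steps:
(40*(18 - 9))*n(7) = (40*(18 - 9))*(2 + 7² + 3*7) = (40*9)*(2 + 49 + 21) = 360*72 = 25920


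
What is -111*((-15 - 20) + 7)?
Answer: 3108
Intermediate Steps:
-111*((-15 - 20) + 7) = -111*(-35 + 7) = -111*(-28) = 3108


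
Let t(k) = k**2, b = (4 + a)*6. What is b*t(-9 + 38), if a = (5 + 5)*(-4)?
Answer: -181656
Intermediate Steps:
a = -40 (a = 10*(-4) = -40)
b = -216 (b = (4 - 40)*6 = -36*6 = -216)
b*t(-9 + 38) = -216*(-9 + 38)**2 = -216*29**2 = -216*841 = -181656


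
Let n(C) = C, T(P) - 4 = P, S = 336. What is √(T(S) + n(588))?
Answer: 4*√58 ≈ 30.463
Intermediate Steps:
T(P) = 4 + P
√(T(S) + n(588)) = √((4 + 336) + 588) = √(340 + 588) = √928 = 4*√58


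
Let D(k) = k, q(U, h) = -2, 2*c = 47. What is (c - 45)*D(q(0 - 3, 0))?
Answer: 43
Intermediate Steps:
c = 47/2 (c = (1/2)*47 = 47/2 ≈ 23.500)
(c - 45)*D(q(0 - 3, 0)) = (47/2 - 45)*(-2) = -43/2*(-2) = 43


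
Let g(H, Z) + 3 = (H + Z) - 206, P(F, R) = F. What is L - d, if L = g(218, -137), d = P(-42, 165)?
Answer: -86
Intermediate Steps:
g(H, Z) = -209 + H + Z (g(H, Z) = -3 + ((H + Z) - 206) = -3 + (-206 + H + Z) = -209 + H + Z)
d = -42
L = -128 (L = -209 + 218 - 137 = -128)
L - d = -128 - 1*(-42) = -128 + 42 = -86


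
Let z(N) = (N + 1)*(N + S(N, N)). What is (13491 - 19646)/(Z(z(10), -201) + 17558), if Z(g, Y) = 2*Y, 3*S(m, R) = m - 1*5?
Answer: -6155/17156 ≈ -0.35877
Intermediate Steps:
S(m, R) = -5/3 + m/3 (S(m, R) = (m - 1*5)/3 = (m - 5)/3 = (-5 + m)/3 = -5/3 + m/3)
z(N) = (1 + N)*(-5/3 + 4*N/3) (z(N) = (N + 1)*(N + (-5/3 + N/3)) = (1 + N)*(-5/3 + 4*N/3))
(13491 - 19646)/(Z(z(10), -201) + 17558) = (13491 - 19646)/(2*(-201) + 17558) = -6155/(-402 + 17558) = -6155/17156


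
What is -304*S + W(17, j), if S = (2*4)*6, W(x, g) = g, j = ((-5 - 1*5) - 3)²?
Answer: -14423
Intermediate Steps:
j = 169 (j = ((-5 - 5) - 3)² = (-10 - 3)² = (-13)² = 169)
S = 48 (S = 8*6 = 48)
-304*S + W(17, j) = -304*48 + 169 = -14592 + 169 = -14423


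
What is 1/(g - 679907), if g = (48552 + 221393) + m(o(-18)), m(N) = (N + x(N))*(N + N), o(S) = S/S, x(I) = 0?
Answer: -1/409960 ≈ -2.4393e-6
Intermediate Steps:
o(S) = 1
m(N) = 2*N² (m(N) = (N + 0)*(N + N) = N*(2*N) = 2*N²)
g = 269947 (g = (48552 + 221393) + 2*1² = 269945 + 2*1 = 269945 + 2 = 269947)
1/(g - 679907) = 1/(269947 - 679907) = 1/(-409960) = -1/409960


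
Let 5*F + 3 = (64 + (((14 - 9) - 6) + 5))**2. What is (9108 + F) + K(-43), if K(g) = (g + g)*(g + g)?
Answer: 87141/5 ≈ 17428.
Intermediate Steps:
K(g) = 4*g**2 (K(g) = (2*g)*(2*g) = 4*g**2)
F = 4621/5 (F = -3/5 + (64 + (((14 - 9) - 6) + 5))**2/5 = -3/5 + (64 + ((5 - 6) + 5))**2/5 = -3/5 + (64 + (-1 + 5))**2/5 = -3/5 + (64 + 4)**2/5 = -3/5 + (1/5)*68**2 = -3/5 + (1/5)*4624 = -3/5 + 4624/5 = 4621/5 ≈ 924.20)
(9108 + F) + K(-43) = (9108 + 4621/5) + 4*(-43)**2 = 50161/5 + 4*1849 = 50161/5 + 7396 = 87141/5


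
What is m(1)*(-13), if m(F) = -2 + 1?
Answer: 13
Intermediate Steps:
m(F) = -1
m(1)*(-13) = -1*(-13) = 13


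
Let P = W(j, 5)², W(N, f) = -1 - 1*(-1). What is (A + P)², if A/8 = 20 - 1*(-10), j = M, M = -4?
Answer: 57600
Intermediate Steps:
j = -4
W(N, f) = 0 (W(N, f) = -1 + 1 = 0)
A = 240 (A = 8*(20 - 1*(-10)) = 8*(20 + 10) = 8*30 = 240)
P = 0 (P = 0² = 0)
(A + P)² = (240 + 0)² = 240² = 57600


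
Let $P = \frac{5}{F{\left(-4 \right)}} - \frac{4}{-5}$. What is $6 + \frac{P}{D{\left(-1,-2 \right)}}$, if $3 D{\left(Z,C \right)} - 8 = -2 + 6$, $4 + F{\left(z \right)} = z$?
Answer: $\frac{967}{160} \approx 6.0437$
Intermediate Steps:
$F{\left(z \right)} = -4 + z$
$D{\left(Z,C \right)} = 4$ ($D{\left(Z,C \right)} = \frac{8}{3} + \frac{-2 + 6}{3} = \frac{8}{3} + \frac{1}{3} \cdot 4 = \frac{8}{3} + \frac{4}{3} = 4$)
$P = \frac{7}{40}$ ($P = \frac{5}{-4 - 4} - \frac{4}{-5} = \frac{5}{-8} - - \frac{4}{5} = 5 \left(- \frac{1}{8}\right) + \frac{4}{5} = - \frac{5}{8} + \frac{4}{5} = \frac{7}{40} \approx 0.175$)
$6 + \frac{P}{D{\left(-1,-2 \right)}} = 6 + \frac{1}{4} \cdot \frac{7}{40} = 6 + \frac{7}{160} = \frac{967}{160}$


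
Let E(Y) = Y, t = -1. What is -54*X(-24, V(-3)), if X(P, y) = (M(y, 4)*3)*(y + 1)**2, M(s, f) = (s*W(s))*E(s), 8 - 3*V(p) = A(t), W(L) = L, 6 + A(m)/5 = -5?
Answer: -726136488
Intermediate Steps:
A(m) = -55 (A(m) = -30 + 5*(-5) = -30 - 25 = -55)
V(p) = 21 (V(p) = 8/3 - 1/3*(-55) = 8/3 + 55/3 = 21)
M(s, f) = s**3 (M(s, f) = (s*s)*s = s**2*s = s**3)
X(P, y) = 3*y**3*(1 + y)**2 (X(P, y) = (y**3*3)*(y + 1)**2 = (3*y**3)*(1 + y)**2 = 3*y**3*(1 + y)**2)
-54*X(-24, V(-3)) = -162*21**3*(1 + 21)**2 = -162*9261*22**2 = -162*9261*484 = -54*13446972 = -726136488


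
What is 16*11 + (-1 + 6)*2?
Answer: 186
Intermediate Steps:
16*11 + (-1 + 6)*2 = 176 + 5*2 = 176 + 10 = 186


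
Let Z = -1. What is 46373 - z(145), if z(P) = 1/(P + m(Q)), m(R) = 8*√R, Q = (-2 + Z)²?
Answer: 7837036/169 ≈ 46373.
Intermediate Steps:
Q = 9 (Q = (-2 - 1)² = (-3)² = 9)
z(P) = 1/(24 + P) (z(P) = 1/(P + 8*√9) = 1/(P + 8*3) = 1/(P + 24) = 1/(24 + P))
46373 - z(145) = 46373 - 1/(24 + 145) = 46373 - 1/169 = 7837036/169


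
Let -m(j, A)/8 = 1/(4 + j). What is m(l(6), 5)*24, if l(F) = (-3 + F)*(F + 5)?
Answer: -192/37 ≈ -5.1892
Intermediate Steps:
l(F) = (-3 + F)*(5 + F)
m(j, A) = -8/(4 + j)
m(l(6), 5)*24 = -8/(4 + (-15 + 6² + 2*6))*24 = -8/(4 + (-15 + 36 + 12))*24 = -8/(4 + 33)*24 = -8/37*24 = -192/37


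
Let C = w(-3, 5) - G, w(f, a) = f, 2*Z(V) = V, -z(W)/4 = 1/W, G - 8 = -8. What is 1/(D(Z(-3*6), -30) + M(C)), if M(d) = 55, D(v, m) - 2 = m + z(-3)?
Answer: 3/85 ≈ 0.035294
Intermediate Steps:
G = 0 (G = 8 - 8 = 0)
z(W) = -4/W
Z(V) = V/2
D(v, m) = 10/3 + m (D(v, m) = 2 + (m - 4/(-3)) = 2 + (m - 4*(-⅓)) = 2 + (m + 4/3) = 2 + (4/3 + m) = 10/3 + m)
C = -3 (C = -3 - 1*0 = -3 + 0 = -3)
1/(D(Z(-3*6), -30) + M(C)) = 1/((10/3 - 30) + 55) = 1/(-80/3 + 55) = 1/(85/3) = 3/85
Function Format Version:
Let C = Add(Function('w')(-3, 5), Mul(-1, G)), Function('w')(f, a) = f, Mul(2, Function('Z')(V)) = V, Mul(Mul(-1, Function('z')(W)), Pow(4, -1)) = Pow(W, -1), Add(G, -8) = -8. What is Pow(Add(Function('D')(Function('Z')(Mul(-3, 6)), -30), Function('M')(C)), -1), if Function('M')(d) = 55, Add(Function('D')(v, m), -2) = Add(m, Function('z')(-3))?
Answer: Rational(3, 85) ≈ 0.035294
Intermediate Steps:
G = 0 (G = Add(8, -8) = 0)
Function('z')(W) = Mul(-4, Pow(W, -1))
Function('Z')(V) = Mul(Rational(1, 2), V)
Function('D')(v, m) = Add(Rational(10, 3), m) (Function('D')(v, m) = Add(2, Add(m, Mul(-4, Pow(-3, -1)))) = Add(2, Add(m, Mul(-4, Rational(-1, 3)))) = Add(2, Add(m, Rational(4, 3))) = Add(2, Add(Rational(4, 3), m)) = Add(Rational(10, 3), m))
C = -3 (C = Add(-3, Mul(-1, 0)) = Add(-3, 0) = -3)
Pow(Add(Function('D')(Function('Z')(Mul(-3, 6)), -30), Function('M')(C)), -1) = Pow(Add(Add(Rational(10, 3), -30), 55), -1) = Pow(Add(Rational(-80, 3), 55), -1) = Pow(Rational(85, 3), -1) = Rational(3, 85)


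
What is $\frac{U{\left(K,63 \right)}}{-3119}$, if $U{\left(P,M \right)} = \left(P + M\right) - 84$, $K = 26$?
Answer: $- \frac{5}{3119} \approx -0.0016031$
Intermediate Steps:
$U{\left(P,M \right)} = -84 + M + P$ ($U{\left(P,M \right)} = \left(M + P\right) - 84 = -84 + M + P$)
$\frac{U{\left(K,63 \right)}}{-3119} = \frac{-84 + 63 + 26}{-3119} = 5 \left(- \frac{1}{3119}\right) = - \frac{5}{3119}$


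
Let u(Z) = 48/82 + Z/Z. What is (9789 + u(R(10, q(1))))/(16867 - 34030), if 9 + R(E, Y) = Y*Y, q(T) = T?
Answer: -401414/703683 ≈ -0.57045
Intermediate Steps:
R(E, Y) = -9 + Y² (R(E, Y) = -9 + Y*Y = -9 + Y²)
u(Z) = 65/41 (u(Z) = 48*(1/82) + 1 = 24/41 + 1 = 65/41)
(9789 + u(R(10, q(1))))/(16867 - 34030) = (9789 + 65/41)/(16867 - 34030) = (401414/41)/(-17163) = (401414/41)*(-1/17163) = -401414/703683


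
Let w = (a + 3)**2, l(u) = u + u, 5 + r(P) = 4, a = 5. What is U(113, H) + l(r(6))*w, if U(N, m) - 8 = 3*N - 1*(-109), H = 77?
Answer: 328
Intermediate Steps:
U(N, m) = 117 + 3*N (U(N, m) = 8 + (3*N - 1*(-109)) = 8 + (3*N + 109) = 8 + (109 + 3*N) = 117 + 3*N)
r(P) = -1 (r(P) = -5 + 4 = -1)
l(u) = 2*u
w = 64 (w = (5 + 3)**2 = 8**2 = 64)
U(113, H) + l(r(6))*w = (117 + 3*113) + (2*(-1))*64 = (117 + 339) - 2*64 = 456 - 128 = 328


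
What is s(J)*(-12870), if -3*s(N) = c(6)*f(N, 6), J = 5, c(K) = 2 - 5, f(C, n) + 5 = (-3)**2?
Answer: -51480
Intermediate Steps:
f(C, n) = 4 (f(C, n) = -5 + (-3)**2 = -5 + 9 = 4)
c(K) = -3
s(N) = 4 (s(N) = -(-1)*4 = -1/3*(-12) = 4)
s(J)*(-12870) = 4*(-12870) = -51480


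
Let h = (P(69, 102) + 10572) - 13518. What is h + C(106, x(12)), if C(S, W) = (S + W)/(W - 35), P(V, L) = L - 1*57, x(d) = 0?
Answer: -101641/35 ≈ -2904.0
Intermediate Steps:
P(V, L) = -57 + L (P(V, L) = L - 57 = -57 + L)
h = -2901 (h = ((-57 + 102) + 10572) - 13518 = (45 + 10572) - 13518 = 10617 - 13518 = -2901)
C(S, W) = (S + W)/(-35 + W)
h + C(106, x(12)) = -2901 + (106 + 0)/(-35 + 0) = -2901 + 106/(-35) = -2901 - 1/35*106 = -2901 - 106/35 = -101641/35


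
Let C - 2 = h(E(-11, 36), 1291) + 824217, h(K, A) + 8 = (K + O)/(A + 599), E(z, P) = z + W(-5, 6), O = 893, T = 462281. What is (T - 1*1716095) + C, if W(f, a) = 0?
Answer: -6444038/15 ≈ -4.2960e+5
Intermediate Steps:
E(z, P) = z (E(z, P) = z + 0 = z)
h(K, A) = -8 + (893 + K)/(599 + A) (h(K, A) = -8 + (K + 893)/(A + 599) = -8 + (893 + K)/(599 + A))
C = 12363172/15 (C = 2 + ((-3899 - 11 - 8*1291)/(599 + 1291) + 824217) = 2 + ((-3899 - 11 - 10328)/1890 + 824217) = 2 + ((1/1890)*(-14238) + 824217) = 2 + (-113/15 + 824217) = 2 + 12363142/15 = 12363172/15 ≈ 8.2421e+5)
(T - 1*1716095) + C = (462281 - 1*1716095) + 12363172/15 = (462281 - 1716095) + 12363172/15 = -1253814 + 12363172/15 = -6444038/15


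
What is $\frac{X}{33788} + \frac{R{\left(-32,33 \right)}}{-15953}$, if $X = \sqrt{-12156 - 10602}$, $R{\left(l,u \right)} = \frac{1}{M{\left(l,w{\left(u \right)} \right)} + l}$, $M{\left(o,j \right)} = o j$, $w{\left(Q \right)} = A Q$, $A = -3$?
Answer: $- \frac{1}{50028608} + \frac{i \sqrt{22758}}{33788} \approx -1.9989 \cdot 10^{-8} + 0.0044648 i$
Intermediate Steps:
$w{\left(Q \right)} = - 3 Q$
$M{\left(o,j \right)} = j o$
$R{\left(l,u \right)} = \frac{1}{l - 3 l u}$ ($R{\left(l,u \right)} = \frac{1}{- 3 u l + l} = \frac{1}{- 3 l u + l} = \frac{1}{l - 3 l u}$)
$X = i \sqrt{22758}$ ($X = \sqrt{-22758} = i \sqrt{22758} \approx 150.86 i$)
$\frac{X}{33788} + \frac{R{\left(-32,33 \right)}}{-15953} = \frac{i \sqrt{22758}}{33788} + \frac{\frac{1}{-32} \frac{1}{1 - 99}}{-15953} = i \sqrt{22758} \cdot \frac{1}{33788} + - \frac{1}{32 \left(1 - 99\right)} \left(- \frac{1}{15953}\right) = \frac{i \sqrt{22758}}{33788} + - \frac{1}{32 \left(-98\right)} \left(- \frac{1}{15953}\right) = \frac{i \sqrt{22758}}{33788} + \left(- \frac{1}{32}\right) \left(- \frac{1}{98}\right) \left(- \frac{1}{15953}\right) = \frac{i \sqrt{22758}}{33788} + \frac{1}{3136} \left(- \frac{1}{15953}\right) = \frac{i \sqrt{22758}}{33788} - \frac{1}{50028608} = - \frac{1}{50028608} + \frac{i \sqrt{22758}}{33788}$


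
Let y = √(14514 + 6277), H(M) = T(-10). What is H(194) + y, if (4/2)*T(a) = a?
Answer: -5 + √20791 ≈ 139.19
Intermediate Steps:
T(a) = a/2
H(M) = -5 (H(M) = (½)*(-10) = -5)
y = √20791 ≈ 144.19
H(194) + y = -5 + √20791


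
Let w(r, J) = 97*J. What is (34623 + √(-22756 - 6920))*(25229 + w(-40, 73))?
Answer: 1118669130 + 64620*I*√7419 ≈ 1.1187e+9 + 5.566e+6*I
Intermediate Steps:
(34623 + √(-22756 - 6920))*(25229 + w(-40, 73)) = (34623 + √(-22756 - 6920))*(25229 + 97*73) = (34623 + √(-29676))*(25229 + 7081) = (34623 + 2*I*√7419)*32310 = 1118669130 + 64620*I*√7419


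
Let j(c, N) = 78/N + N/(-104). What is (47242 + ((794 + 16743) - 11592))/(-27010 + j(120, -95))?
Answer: -175162520/88952629 ≈ -1.9692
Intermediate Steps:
j(c, N) = 78/N - N/104 (j(c, N) = 78/N + N*(-1/104) = 78/N - N/104)
(47242 + ((794 + 16743) - 11592))/(-27010 + j(120, -95)) = (47242 + ((794 + 16743) - 11592))/(-27010 + (78/(-95) - 1/104*(-95))) = (47242 + (17537 - 11592))/(-27010 + (78*(-1/95) + 95/104)) = (47242 + 5945)/(-27010 + (-78/95 + 95/104)) = 53187/(-27010 + 913/9880) = 53187/(-266857887/9880) = 53187*(-9880/266857887) = -175162520/88952629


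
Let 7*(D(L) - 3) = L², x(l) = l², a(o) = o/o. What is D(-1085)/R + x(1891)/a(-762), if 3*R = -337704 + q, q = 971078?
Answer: 1132435278514/316687 ≈ 3.5759e+6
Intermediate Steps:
a(o) = 1
R = 633374/3 (R = (-337704 + 971078)/3 = (⅓)*633374 = 633374/3 ≈ 2.1112e+5)
D(L) = 3 + L²/7
D(-1085)/R + x(1891)/a(-762) = (3 + (⅐)*(-1085)²)/(633374/3) + 1891²/1 = (3 + (⅐)*1177225)*(3/633374) + 3575881*1 = (3 + 168175)*(3/633374) + 3575881 = 168178*(3/633374) + 3575881 = 252267/316687 + 3575881 = 1132435278514/316687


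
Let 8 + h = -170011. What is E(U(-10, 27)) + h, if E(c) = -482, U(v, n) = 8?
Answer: -170501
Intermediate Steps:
h = -170019 (h = -8 - 170011 = -170019)
E(U(-10, 27)) + h = -482 - 170019 = -170501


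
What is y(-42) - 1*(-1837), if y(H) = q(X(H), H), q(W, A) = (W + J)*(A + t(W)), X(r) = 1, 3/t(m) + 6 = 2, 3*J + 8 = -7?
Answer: 2008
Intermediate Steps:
J = -5 (J = -8/3 + (1/3)*(-7) = -8/3 - 7/3 = -5)
t(m) = -3/4 (t(m) = 3/(-6 + 2) = 3/(-4) = 3*(-1/4) = -3/4)
q(W, A) = (-5 + W)*(-3/4 + A) (q(W, A) = (W - 5)*(A - 3/4) = (-5 + W)*(-3/4 + A))
y(H) = 3 - 4*H (y(H) = 15/4 - 5*H - 3/4*1 + H*1 = 15/4 - 5*H - 3/4 + H = 3 - 4*H)
y(-42) - 1*(-1837) = (3 - 4*(-42)) - 1*(-1837) = (3 + 168) + 1837 = 171 + 1837 = 2008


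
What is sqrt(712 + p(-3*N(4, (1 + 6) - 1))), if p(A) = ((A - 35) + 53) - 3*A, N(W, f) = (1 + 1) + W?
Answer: sqrt(766) ≈ 27.677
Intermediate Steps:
N(W, f) = 2 + W
p(A) = 18 - 2*A (p(A) = ((-35 + A) + 53) - 3*A = (18 + A) - 3*A = 18 - 2*A)
sqrt(712 + p(-3*N(4, (1 + 6) - 1))) = sqrt(712 + (18 - (-6)*(2 + 4))) = sqrt(712 + (18 - (-6)*6)) = sqrt(712 + (18 - 2*(-18))) = sqrt(712 + (18 + 36)) = sqrt(712 + 54) = sqrt(766)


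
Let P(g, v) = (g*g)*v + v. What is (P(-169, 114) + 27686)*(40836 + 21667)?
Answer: 205244476262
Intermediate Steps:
P(g, v) = v + v*g² (P(g, v) = g²*v + v = v*g² + v = v + v*g²)
(P(-169, 114) + 27686)*(40836 + 21667) = (114*(1 + (-169)²) + 27686)*(40836 + 21667) = (114*(1 + 28561) + 27686)*62503 = (114*28562 + 27686)*62503 = (3256068 + 27686)*62503 = 3283754*62503 = 205244476262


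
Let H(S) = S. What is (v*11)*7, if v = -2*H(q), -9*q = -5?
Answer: -770/9 ≈ -85.556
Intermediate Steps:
q = 5/9 (q = -⅑*(-5) = 5/9 ≈ 0.55556)
v = -10/9 (v = -2*5/9 = -10/9 ≈ -1.1111)
(v*11)*7 = -10/9*11*7 = -110/9*7 = -770/9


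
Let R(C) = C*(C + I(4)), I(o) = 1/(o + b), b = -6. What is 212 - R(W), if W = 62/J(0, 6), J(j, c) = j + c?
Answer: 1987/18 ≈ 110.39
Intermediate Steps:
J(j, c) = c + j
I(o) = 1/(-6 + o) (I(o) = 1/(o - 6) = 1/(-6 + o))
W = 31/3 (W = 62/(6 + 0) = 62/6 = 62*(1/6) = 31/3 ≈ 10.333)
R(C) = C*(-1/2 + C) (R(C) = C*(C + 1/(-6 + 4)) = C*(C + 1/(-2)) = C*(C - 1/2) = C*(-1/2 + C))
212 - R(W) = 212 - 31*(-1/2 + 31/3)/3 = 212 - 31*59/(3*6) = 212 - 1*1829/18 = 212 - 1829/18 = 1987/18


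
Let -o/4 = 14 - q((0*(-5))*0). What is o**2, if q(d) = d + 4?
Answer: 1600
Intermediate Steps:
q(d) = 4 + d
o = -40 (o = -4*(14 - (4 + (0*(-5))*0)) = -4*(14 - (4 + 0*0)) = -4*(14 - (4 + 0)) = -4*(14 - 1*4) = -4*(14 - 4) = -4*10 = -40)
o**2 = (-40)**2 = 1600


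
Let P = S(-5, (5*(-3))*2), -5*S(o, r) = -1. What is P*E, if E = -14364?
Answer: -14364/5 ≈ -2872.8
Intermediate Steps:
S(o, r) = ⅕ (S(o, r) = -⅕*(-1) = ⅕)
P = ⅕ ≈ 0.20000
P*E = (⅕)*(-14364) = -14364/5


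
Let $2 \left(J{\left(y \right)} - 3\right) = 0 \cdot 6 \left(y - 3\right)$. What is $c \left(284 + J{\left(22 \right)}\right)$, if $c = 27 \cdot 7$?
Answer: $54243$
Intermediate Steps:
$J{\left(y \right)} = 3$ ($J{\left(y \right)} = 3 + \frac{0 \cdot 6 \left(y - 3\right)}{2} = 3 + \frac{0 \left(-3 + y\right)}{2} = 3 + \frac{1}{2} \cdot 0 = 3 + 0 = 3$)
$c = 189$
$c \left(284 + J{\left(22 \right)}\right) = 189 \left(284 + 3\right) = 189 \cdot 287 = 54243$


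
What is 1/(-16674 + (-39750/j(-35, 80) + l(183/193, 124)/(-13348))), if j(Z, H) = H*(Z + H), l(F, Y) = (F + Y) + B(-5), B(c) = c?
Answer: -15456984/257900560981 ≈ -5.9934e-5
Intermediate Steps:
l(F, Y) = -5 + F + Y (l(F, Y) = (F + Y) - 5 = -5 + F + Y)
j(Z, H) = H*(H + Z)
1/(-16674 + (-39750/j(-35, 80) + l(183/193, 124)/(-13348))) = 1/(-16674 + (-39750*1/(80*(80 - 35)) + (-5 + 183/193 + 124)/(-13348))) = 1/(-16674 + (-39750/(80*45) + (-5 + 183*(1/193) + 124)*(-1/13348))) = 1/(-16674 + (-39750/3600 + (-5 + 183/193 + 124)*(-1/13348))) = 1/(-16674 + (-39750*1/3600 + (23150/193)*(-1/13348))) = 1/(-16674 + (-265/24 - 11575/1288082)) = 1/(-16674 - 170809765/15456984) = 1/(-257900560981/15456984) = -15456984/257900560981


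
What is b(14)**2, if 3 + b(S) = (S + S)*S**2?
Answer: 30085225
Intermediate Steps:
b(S) = -3 + 2*S**3 (b(S) = -3 + (S + S)*S**2 = -3 + (2*S)*S**2 = -3 + 2*S**3)
b(14)**2 = (-3 + 2*14**3)**2 = (-3 + 2*2744)**2 = (-3 + 5488)**2 = 5485**2 = 30085225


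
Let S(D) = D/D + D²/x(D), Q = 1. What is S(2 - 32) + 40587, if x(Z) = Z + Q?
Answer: 1176152/29 ≈ 40557.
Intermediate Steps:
x(Z) = 1 + Z (x(Z) = Z + 1 = 1 + Z)
S(D) = 1 + D²/(1 + D) (S(D) = D/D + D²/(1 + D) = 1 + D²/(1 + D))
S(2 - 32) + 40587 = (1 + (2 - 32) + (2 - 32)²)/(1 + (2 - 32)) + 40587 = (1 - 30 + (-30)²)/(1 - 30) + 40587 = (1 - 30 + 900)/(-29) + 40587 = -1/29*871 + 40587 = -871/29 + 40587 = 1176152/29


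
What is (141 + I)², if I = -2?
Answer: 19321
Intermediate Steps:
(141 + I)² = (141 - 2)² = 139² = 19321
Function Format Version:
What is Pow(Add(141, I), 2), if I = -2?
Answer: 19321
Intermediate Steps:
Pow(Add(141, I), 2) = Pow(Add(141, -2), 2) = Pow(139, 2) = 19321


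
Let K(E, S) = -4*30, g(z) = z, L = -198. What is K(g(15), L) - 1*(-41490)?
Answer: 41370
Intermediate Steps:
K(E, S) = -120
K(g(15), L) - 1*(-41490) = -120 - 1*(-41490) = -120 + 41490 = 41370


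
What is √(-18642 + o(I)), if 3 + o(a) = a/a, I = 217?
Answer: 2*I*√4661 ≈ 136.54*I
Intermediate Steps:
o(a) = -2 (o(a) = -3 + a/a = -3 + 1 = -2)
√(-18642 + o(I)) = √(-18642 - 2) = √(-18644) = 2*I*√4661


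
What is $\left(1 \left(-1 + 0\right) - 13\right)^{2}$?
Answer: $196$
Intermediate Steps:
$\left(1 \left(-1 + 0\right) - 13\right)^{2} = \left(1 \left(-1\right) - 13\right)^{2} = \left(-1 - 13\right)^{2} = \left(-14\right)^{2} = 196$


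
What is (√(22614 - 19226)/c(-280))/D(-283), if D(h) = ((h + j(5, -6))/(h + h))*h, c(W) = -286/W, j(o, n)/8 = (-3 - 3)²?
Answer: 112*√7/13 ≈ 22.794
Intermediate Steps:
j(o, n) = 288 (j(o, n) = 8*(-3 - 3)² = 8*(-6)² = 8*36 = 288)
D(h) = 144 + h/2 (D(h) = ((h + 288)/(h + h))*h = ((288 + h)/((2*h)))*h = ((288 + h)*(1/(2*h)))*h = ((288 + h)/(2*h))*h = 144 + h/2)
(√(22614 - 19226)/c(-280))/D(-283) = (√(22614 - 19226)/((-286/(-280))))/(144 + (½)*(-283)) = (√3388/((-286*(-1/280))))/(144 - 283/2) = ((22*√7)/(143/140))/(5/2) = ((22*√7)*(140/143))*(⅖) = (280*√7/13)*(⅖) = 112*√7/13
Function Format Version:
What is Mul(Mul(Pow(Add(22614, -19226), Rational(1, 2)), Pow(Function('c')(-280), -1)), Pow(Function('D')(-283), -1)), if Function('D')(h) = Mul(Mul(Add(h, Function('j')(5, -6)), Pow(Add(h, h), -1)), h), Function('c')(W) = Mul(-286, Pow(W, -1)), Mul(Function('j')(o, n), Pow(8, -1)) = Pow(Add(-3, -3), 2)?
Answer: Mul(Rational(112, 13), Pow(7, Rational(1, 2))) ≈ 22.794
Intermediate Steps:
Function('j')(o, n) = 288 (Function('j')(o, n) = Mul(8, Pow(Add(-3, -3), 2)) = Mul(8, Pow(-6, 2)) = Mul(8, 36) = 288)
Function('D')(h) = Add(144, Mul(Rational(1, 2), h)) (Function('D')(h) = Mul(Mul(Add(h, 288), Pow(Add(h, h), -1)), h) = Mul(Mul(Add(288, h), Pow(Mul(2, h), -1)), h) = Mul(Mul(Add(288, h), Mul(Rational(1, 2), Pow(h, -1))), h) = Mul(Mul(Rational(1, 2), Pow(h, -1), Add(288, h)), h) = Add(144, Mul(Rational(1, 2), h)))
Mul(Mul(Pow(Add(22614, -19226), Rational(1, 2)), Pow(Function('c')(-280), -1)), Pow(Function('D')(-283), -1)) = Mul(Mul(Pow(Add(22614, -19226), Rational(1, 2)), Pow(Mul(-286, Pow(-280, -1)), -1)), Pow(Add(144, Mul(Rational(1, 2), -283)), -1)) = Mul(Mul(Pow(3388, Rational(1, 2)), Pow(Mul(-286, Rational(-1, 280)), -1)), Pow(Add(144, Rational(-283, 2)), -1)) = Mul(Mul(Mul(22, Pow(7, Rational(1, 2))), Pow(Rational(143, 140), -1)), Pow(Rational(5, 2), -1)) = Mul(Mul(Mul(22, Pow(7, Rational(1, 2))), Rational(140, 143)), Rational(2, 5)) = Mul(Mul(Rational(280, 13), Pow(7, Rational(1, 2))), Rational(2, 5)) = Mul(Rational(112, 13), Pow(7, Rational(1, 2)))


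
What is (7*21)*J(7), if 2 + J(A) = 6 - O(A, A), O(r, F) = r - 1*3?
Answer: 0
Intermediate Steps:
O(r, F) = -3 + r (O(r, F) = r - 3 = -3 + r)
J(A) = 7 - A (J(A) = -2 + (6 - (-3 + A)) = -2 + (6 + (3 - A)) = -2 + (9 - A) = 7 - A)
(7*21)*J(7) = (7*21)*(7 - 1*7) = 147*(7 - 7) = 147*0 = 0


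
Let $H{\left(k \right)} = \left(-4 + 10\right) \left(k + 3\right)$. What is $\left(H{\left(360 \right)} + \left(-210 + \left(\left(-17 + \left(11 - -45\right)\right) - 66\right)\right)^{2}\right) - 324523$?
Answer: $-266176$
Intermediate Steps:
$H{\left(k \right)} = 18 + 6 k$ ($H{\left(k \right)} = 6 \left(3 + k\right) = 18 + 6 k$)
$\left(H{\left(360 \right)} + \left(-210 + \left(\left(-17 + \left(11 - -45\right)\right) - 66\right)\right)^{2}\right) - 324523 = \left(\left(18 + 6 \cdot 360\right) + \left(-210 + \left(\left(-17 + \left(11 - -45\right)\right) - 66\right)\right)^{2}\right) - 324523 = \left(\left(18 + 2160\right) + \left(-210 + \left(\left(-17 + \left(11 + 45\right)\right) - 66\right)\right)^{2}\right) - 324523 = \left(2178 + \left(-210 + \left(\left(-17 + 56\right) - 66\right)\right)^{2}\right) - 324523 = \left(2178 + \left(-210 + \left(39 - 66\right)\right)^{2}\right) - 324523 = \left(2178 + \left(-210 - 27\right)^{2}\right) - 324523 = \left(2178 + \left(-237\right)^{2}\right) - 324523 = \left(2178 + 56169\right) - 324523 = 58347 - 324523 = -266176$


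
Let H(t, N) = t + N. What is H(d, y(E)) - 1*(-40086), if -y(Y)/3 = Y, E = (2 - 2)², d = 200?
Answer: 40286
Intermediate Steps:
E = 0 (E = 0² = 0)
y(Y) = -3*Y
H(t, N) = N + t
H(d, y(E)) - 1*(-40086) = (-3*0 + 200) - 1*(-40086) = (0 + 200) + 40086 = 200 + 40086 = 40286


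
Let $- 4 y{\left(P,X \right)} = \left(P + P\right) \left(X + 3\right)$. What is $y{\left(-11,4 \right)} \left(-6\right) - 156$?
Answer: $-387$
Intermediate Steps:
$y{\left(P,X \right)} = - \frac{P \left(3 + X\right)}{2}$ ($y{\left(P,X \right)} = - \frac{\left(P + P\right) \left(X + 3\right)}{4} = - \frac{2 P \left(3 + X\right)}{4} = - \frac{P \left(3 + X\right)}{2}$)
$y{\left(-11,4 \right)} \left(-6\right) - 156 = \left(- \frac{1}{2}\right) \left(-11\right) \left(3 + 4\right) \left(-6\right) - 156 = \left(- \frac{1}{2}\right) \left(-11\right) 7 \left(-6\right) - 156 = \frac{77}{2} \left(-6\right) - 156 = -231 - 156 = -387$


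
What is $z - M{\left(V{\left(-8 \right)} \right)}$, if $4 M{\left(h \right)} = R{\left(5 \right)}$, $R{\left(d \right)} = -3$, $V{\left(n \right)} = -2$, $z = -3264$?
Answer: $- \frac{13053}{4} \approx -3263.3$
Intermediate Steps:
$M{\left(h \right)} = - \frac{3}{4}$ ($M{\left(h \right)} = \frac{1}{4} \left(-3\right) = - \frac{3}{4}$)
$z - M{\left(V{\left(-8 \right)} \right)} = -3264 - - \frac{3}{4} = -3264 + \frac{3}{4} = - \frac{13053}{4}$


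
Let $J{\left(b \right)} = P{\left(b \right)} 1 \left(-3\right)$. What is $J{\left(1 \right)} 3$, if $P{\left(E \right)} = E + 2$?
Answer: $-27$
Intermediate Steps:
$P{\left(E \right)} = 2 + E$
$J{\left(b \right)} = -6 - 3 b$ ($J{\left(b \right)} = \left(2 + b\right) 1 \left(-3\right) = \left(2 + b\right) \left(-3\right) = -6 - 3 b$)
$J{\left(1 \right)} 3 = \left(-6 - 3\right) 3 = \left(-9\right) 3 = -27$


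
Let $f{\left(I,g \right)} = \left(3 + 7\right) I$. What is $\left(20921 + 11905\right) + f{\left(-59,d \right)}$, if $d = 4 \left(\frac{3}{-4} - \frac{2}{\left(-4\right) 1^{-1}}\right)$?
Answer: $32236$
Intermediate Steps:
$d = -1$ ($d = 4 \left(3 \left(- \frac{1}{4}\right) - \frac{2}{\left(-4\right) 1}\right) = 4 \left(- \frac{3}{4} - \frac{2}{-4}\right) = 4 \left(- \frac{3}{4} - - \frac{1}{2}\right) = 4 \left(- \frac{3}{4} + \frac{1}{2}\right) = 4 \left(- \frac{1}{4}\right) = -1$)
$f{\left(I,g \right)} = 10 I$
$\left(20921 + 11905\right) + f{\left(-59,d \right)} = \left(20921 + 11905\right) + 10 \left(-59\right) = 32826 - 590 = 32236$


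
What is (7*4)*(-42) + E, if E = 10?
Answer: -1166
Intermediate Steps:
(7*4)*(-42) + E = (7*4)*(-42) + 10 = 28*(-42) + 10 = -1176 + 10 = -1166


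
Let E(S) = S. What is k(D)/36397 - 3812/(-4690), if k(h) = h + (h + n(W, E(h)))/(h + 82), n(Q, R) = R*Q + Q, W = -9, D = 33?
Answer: 1597223504/1963072195 ≈ 0.81363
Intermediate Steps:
n(Q, R) = Q + Q*R (n(Q, R) = Q*R + Q = Q + Q*R)
k(h) = h + (-9 - 8*h)/(82 + h) (k(h) = h + (h - 9*(1 + h))/(h + 82) = h + (h + (-9 - 9*h))/(82 + h) = h + (-9 - 8*h)/(82 + h))
k(D)/36397 - 3812/(-4690) = ((-9 + 33**2 + 74*33)/(82 + 33))/36397 - 3812/(-4690) = ((-9 + 1089 + 2442)/115)*(1/36397) - 3812*(-1/4690) = ((1/115)*3522)*(1/36397) + 1906/2345 = (3522/115)*(1/36397) + 1906/2345 = 3522/4185655 + 1906/2345 = 1597223504/1963072195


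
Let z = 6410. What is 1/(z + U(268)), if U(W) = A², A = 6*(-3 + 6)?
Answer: 1/6734 ≈ 0.00014850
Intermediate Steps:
A = 18 (A = 6*3 = 18)
U(W) = 324 (U(W) = 18² = 324)
1/(z + U(268)) = 1/(6410 + 324) = 1/6734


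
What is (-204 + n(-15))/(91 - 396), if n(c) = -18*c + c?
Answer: -51/305 ≈ -0.16721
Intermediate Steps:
n(c) = -17*c
(-204 + n(-15))/(91 - 396) = (-204 - 17*(-15))/(91 - 396) = (-204 + 255)/(-305) = 51*(-1/305) = -51/305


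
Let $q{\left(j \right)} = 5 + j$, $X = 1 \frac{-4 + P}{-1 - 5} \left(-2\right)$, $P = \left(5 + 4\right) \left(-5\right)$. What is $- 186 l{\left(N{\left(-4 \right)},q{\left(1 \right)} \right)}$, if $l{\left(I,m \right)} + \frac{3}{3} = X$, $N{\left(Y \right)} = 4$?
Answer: $3224$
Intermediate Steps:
$P = -45$ ($P = 9 \left(-5\right) = -45$)
$X = - \frac{49}{3}$ ($X = 1 \frac{-4 - 45}{-1 - 5} \left(-2\right) = 1 \left(- \frac{49}{-6}\right) \left(-2\right) = 1 \left(\left(-49\right) \left(- \frac{1}{6}\right)\right) \left(-2\right) = 1 \cdot \frac{49}{6} \left(-2\right) = \frac{49}{6} \left(-2\right) = - \frac{49}{3} \approx -16.333$)
$l{\left(I,m \right)} = - \frac{52}{3}$ ($l{\left(I,m \right)} = -1 - \frac{49}{3} = - \frac{52}{3}$)
$- 186 l{\left(N{\left(-4 \right)},q{\left(1 \right)} \right)} = \left(-186\right) \left(- \frac{52}{3}\right) = 3224$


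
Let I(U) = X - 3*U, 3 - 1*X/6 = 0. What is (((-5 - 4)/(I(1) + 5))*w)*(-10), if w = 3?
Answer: 27/2 ≈ 13.500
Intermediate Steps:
X = 18 (X = 18 - 6*0 = 18 + 0 = 18)
I(U) = 18 - 3*U
(((-5 - 4)/(I(1) + 5))*w)*(-10) = (((-5 - 4)/((18 - 3*1) + 5))*3)*(-10) = (-9/((18 - 3) + 5)*3)*(-10) = (-9/(15 + 5)*3)*(-10) = (-9/20*3)*(-10) = (-9*1/20*3)*(-10) = -9/20*3*(-10) = -27/20*(-10) = 27/2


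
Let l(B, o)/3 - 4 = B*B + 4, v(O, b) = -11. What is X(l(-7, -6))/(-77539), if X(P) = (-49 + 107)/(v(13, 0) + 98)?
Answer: -2/232617 ≈ -8.5978e-6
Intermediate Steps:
l(B, o) = 24 + 3*B**2 (l(B, o) = 12 + 3*(B*B + 4) = 12 + 3*(B**2 + 4) = 12 + 3*(4 + B**2) = 12 + (12 + 3*B**2) = 24 + 3*B**2)
X(P) = 2/3 (X(P) = (-49 + 107)/(-11 + 98) = 58/87 = 58*(1/87) = 2/3)
X(l(-7, -6))/(-77539) = (2/3)/(-77539) = (2/3)*(-1/77539) = -2/232617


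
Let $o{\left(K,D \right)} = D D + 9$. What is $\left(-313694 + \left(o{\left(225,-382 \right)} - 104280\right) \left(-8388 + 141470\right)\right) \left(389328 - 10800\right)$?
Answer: $2098162100105856$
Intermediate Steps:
$o{\left(K,D \right)} = 9 + D^{2}$ ($o{\left(K,D \right)} = D^{2} + 9 = 9 + D^{2}$)
$\left(-313694 + \left(o{\left(225,-382 \right)} - 104280\right) \left(-8388 + 141470\right)\right) \left(389328 - 10800\right) = \left(-313694 + \left(\left(9 + \left(-382\right)^{2}\right) - 104280\right) \left(-8388 + 141470\right)\right) \left(389328 - 10800\right) = \left(-313694 + \left(\left(9 + 145924\right) - 104280\right) 133082\right) \left(389328 - 10800\right) = \left(-313694 + \left(145933 - 104280\right) 133082\right) 378528 = \left(-313694 + 41653 \cdot 133082\right) 378528 = \left(-313694 + 5543264546\right) 378528 = 5542950852 \cdot 378528 = 2098162100105856$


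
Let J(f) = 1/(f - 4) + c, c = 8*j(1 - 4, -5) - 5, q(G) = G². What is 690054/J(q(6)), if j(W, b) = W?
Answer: -7360576/309 ≈ -23821.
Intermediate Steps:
c = -29 (c = 8*(1 - 4) - 5 = 8*(-3) - 5 = -24 - 5 = -29)
J(f) = -29 + 1/(-4 + f) (J(f) = 1/(f - 4) - 29 = 1/(-4 + f) - 29 = -29 + 1/(-4 + f))
690054/J(q(6)) = 690054/(((117 - 29*6²)/(-4 + 6²))) = 690054/(((117 - 29*36)/(-4 + 36))) = 690054/(((117 - 1044)/32)) = 690054/(((1/32)*(-927))) = 690054/(-927/32) = 690054*(-32/927) = -7360576/309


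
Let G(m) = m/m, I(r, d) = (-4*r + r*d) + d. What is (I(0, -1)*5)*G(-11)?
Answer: -5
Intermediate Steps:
I(r, d) = d - 4*r + d*r (I(r, d) = (-4*r + d*r) + d = d - 4*r + d*r)
G(m) = 1
(I(0, -1)*5)*G(-11) = ((-1 - 4*0 - 1*0)*5)*1 = ((-1 + 0 + 0)*5)*1 = -1*5*1 = -5*1 = -5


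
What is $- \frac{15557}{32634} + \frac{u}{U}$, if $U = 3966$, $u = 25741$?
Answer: $\frac{64861061}{10785537} \approx 6.0137$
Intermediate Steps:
$- \frac{15557}{32634} + \frac{u}{U} = - \frac{15557}{32634} + \frac{25741}{3966} = \frac{64861061}{10785537}$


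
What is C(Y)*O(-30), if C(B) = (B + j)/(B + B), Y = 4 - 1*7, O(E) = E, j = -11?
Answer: -70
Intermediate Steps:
Y = -3 (Y = 4 - 7 = -3)
C(B) = (-11 + B)/(2*B) (C(B) = (B - 11)/(B + B) = (-11 + B)/((2*B)) = (-11 + B)*(1/(2*B)) = (-11 + B)/(2*B))
C(Y)*O(-30) = ((½)*(-11 - 3)/(-3))*(-30) = ((½)*(-⅓)*(-14))*(-30) = (7/3)*(-30) = -70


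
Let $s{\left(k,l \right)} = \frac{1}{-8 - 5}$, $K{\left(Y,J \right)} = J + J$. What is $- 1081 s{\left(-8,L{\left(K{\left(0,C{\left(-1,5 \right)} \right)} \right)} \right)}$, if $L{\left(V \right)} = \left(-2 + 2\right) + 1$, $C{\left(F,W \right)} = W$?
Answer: $\frac{1081}{13} \approx 83.154$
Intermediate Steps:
$K{\left(Y,J \right)} = 2 J$
$L{\left(V \right)} = 1$ ($L{\left(V \right)} = 0 + 1 = 1$)
$s{\left(k,l \right)} = - \frac{1}{13}$ ($s{\left(k,l \right)} = \frac{1}{-13} = - \frac{1}{13}$)
$- 1081 s{\left(-8,L{\left(K{\left(0,C{\left(-1,5 \right)} \right)} \right)} \right)} = \left(-1081\right) \left(- \frac{1}{13}\right) = \frac{1081}{13}$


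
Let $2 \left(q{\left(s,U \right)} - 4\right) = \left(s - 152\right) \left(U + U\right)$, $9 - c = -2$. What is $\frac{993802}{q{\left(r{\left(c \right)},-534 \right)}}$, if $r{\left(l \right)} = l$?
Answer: $\frac{496901}{37649} \approx 13.198$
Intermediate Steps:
$c = 11$ ($c = 9 - -2 = 9 + 2 = 11$)
$q{\left(s,U \right)} = 4 + U \left(-152 + s\right)$ ($q{\left(s,U \right)} = 4 + \frac{\left(s - 152\right) \left(U + U\right)}{2} = 4 + \frac{\left(-152 + s\right) 2 U}{2} = 4 + \frac{2 U \left(-152 + s\right)}{2} = 4 + U \left(-152 + s\right)$)
$\frac{993802}{q{\left(r{\left(c \right)},-534 \right)}} = \frac{993802}{4 - -81168 - 5874} = \frac{993802}{4 + 81168 - 5874} = \frac{993802}{75298} = 993802 \cdot \frac{1}{75298} = \frac{496901}{37649}$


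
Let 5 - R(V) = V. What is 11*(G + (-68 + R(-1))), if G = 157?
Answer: 1045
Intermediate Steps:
R(V) = 5 - V
11*(G + (-68 + R(-1))) = 11*(157 + (-68 + (5 - 1*(-1)))) = 11*(157 + (-68 + (5 + 1))) = 11*(157 + (-68 + 6)) = 11*(157 - 62) = 11*95 = 1045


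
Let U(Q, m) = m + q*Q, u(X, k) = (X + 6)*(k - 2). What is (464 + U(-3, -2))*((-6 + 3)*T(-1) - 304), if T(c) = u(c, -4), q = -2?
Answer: -100152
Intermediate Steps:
u(X, k) = (-2 + k)*(6 + X) (u(X, k) = (6 + X)*(-2 + k) = (-2 + k)*(6 + X))
T(c) = -36 - 6*c (T(c) = -12 - 2*c + 6*(-4) + c*(-4) = -12 - 2*c - 24 - 4*c = -36 - 6*c)
U(Q, m) = m - 2*Q
(464 + U(-3, -2))*((-6 + 3)*T(-1) - 304) = (464 + (-2 - 2*(-3)))*((-6 + 3)*(-36 - 6*(-1)) - 304) = (464 + (-2 + 6))*(-3*(-36 + 6) - 304) = (464 + 4)*(-3*(-30) - 304) = 468*(90 - 304) = 468*(-214) = -100152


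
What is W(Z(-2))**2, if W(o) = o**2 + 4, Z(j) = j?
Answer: 64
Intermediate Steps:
W(o) = 4 + o**2
W(Z(-2))**2 = (4 + (-2)**2)**2 = (4 + 4)**2 = 8**2 = 64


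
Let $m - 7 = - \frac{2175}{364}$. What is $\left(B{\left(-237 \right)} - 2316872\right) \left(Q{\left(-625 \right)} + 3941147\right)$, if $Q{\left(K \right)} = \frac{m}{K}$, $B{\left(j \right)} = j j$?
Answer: $- \frac{2026971046699335281}{227500} \approx -8.9098 \cdot 10^{12}$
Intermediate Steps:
$B{\left(j \right)} = j^{2}$
$m = \frac{373}{364}$ ($m = 7 - \frac{2175}{364} = \frac{373}{364} \approx 1.0247$)
$Q{\left(K \right)} = \frac{373}{364 K}$
$\left(B{\left(-237 \right)} - 2316872\right) \left(Q{\left(-625 \right)} + 3941147\right) = \left(\left(-237\right)^{2} - 2316872\right) \left(\frac{373}{364 \left(-625\right)} + 3941147\right) = \left(56169 - 2316872\right) \left(\frac{373}{364} \left(- \frac{1}{625}\right) + 3941147\right) = - 2260703 \left(- \frac{373}{227500} + 3941147\right) = \left(-2260703\right) \frac{896610942127}{227500} = - \frac{2026971046699335281}{227500}$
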